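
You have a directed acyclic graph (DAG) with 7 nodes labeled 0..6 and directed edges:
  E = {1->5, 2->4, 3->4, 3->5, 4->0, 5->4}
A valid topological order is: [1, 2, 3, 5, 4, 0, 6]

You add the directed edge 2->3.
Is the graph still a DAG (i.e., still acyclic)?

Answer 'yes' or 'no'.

Given toposort: [1, 2, 3, 5, 4, 0, 6]
Position of 2: index 1; position of 3: index 2
New edge 2->3: forward
Forward edge: respects the existing order. Still a DAG, same toposort still valid.
Still a DAG? yes

Answer: yes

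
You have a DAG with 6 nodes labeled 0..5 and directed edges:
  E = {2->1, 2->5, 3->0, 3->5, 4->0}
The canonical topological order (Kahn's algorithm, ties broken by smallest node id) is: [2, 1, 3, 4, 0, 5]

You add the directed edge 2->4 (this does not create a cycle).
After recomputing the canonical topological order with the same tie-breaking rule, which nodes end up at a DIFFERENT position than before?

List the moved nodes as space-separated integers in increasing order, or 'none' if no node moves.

Answer: none

Derivation:
Old toposort: [2, 1, 3, 4, 0, 5]
Added edge 2->4
Recompute Kahn (smallest-id tiebreak):
  initial in-degrees: [2, 1, 0, 0, 1, 2]
  ready (indeg=0): [2, 3]
  pop 2: indeg[1]->0; indeg[4]->0; indeg[5]->1 | ready=[1, 3, 4] | order so far=[2]
  pop 1: no out-edges | ready=[3, 4] | order so far=[2, 1]
  pop 3: indeg[0]->1; indeg[5]->0 | ready=[4, 5] | order so far=[2, 1, 3]
  pop 4: indeg[0]->0 | ready=[0, 5] | order so far=[2, 1, 3, 4]
  pop 0: no out-edges | ready=[5] | order so far=[2, 1, 3, 4, 0]
  pop 5: no out-edges | ready=[] | order so far=[2, 1, 3, 4, 0, 5]
New canonical toposort: [2, 1, 3, 4, 0, 5]
Compare positions:
  Node 0: index 4 -> 4 (same)
  Node 1: index 1 -> 1 (same)
  Node 2: index 0 -> 0 (same)
  Node 3: index 2 -> 2 (same)
  Node 4: index 3 -> 3 (same)
  Node 5: index 5 -> 5 (same)
Nodes that changed position: none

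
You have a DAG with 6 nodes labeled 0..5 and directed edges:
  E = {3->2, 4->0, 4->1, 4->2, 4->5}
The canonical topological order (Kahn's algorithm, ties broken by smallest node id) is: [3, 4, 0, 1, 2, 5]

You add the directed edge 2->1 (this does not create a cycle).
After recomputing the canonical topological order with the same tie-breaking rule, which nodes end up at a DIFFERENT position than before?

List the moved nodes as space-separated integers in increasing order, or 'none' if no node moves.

Old toposort: [3, 4, 0, 1, 2, 5]
Added edge 2->1
Recompute Kahn (smallest-id tiebreak):
  initial in-degrees: [1, 2, 2, 0, 0, 1]
  ready (indeg=0): [3, 4]
  pop 3: indeg[2]->1 | ready=[4] | order so far=[3]
  pop 4: indeg[0]->0; indeg[1]->1; indeg[2]->0; indeg[5]->0 | ready=[0, 2, 5] | order so far=[3, 4]
  pop 0: no out-edges | ready=[2, 5] | order so far=[3, 4, 0]
  pop 2: indeg[1]->0 | ready=[1, 5] | order so far=[3, 4, 0, 2]
  pop 1: no out-edges | ready=[5] | order so far=[3, 4, 0, 2, 1]
  pop 5: no out-edges | ready=[] | order so far=[3, 4, 0, 2, 1, 5]
New canonical toposort: [3, 4, 0, 2, 1, 5]
Compare positions:
  Node 0: index 2 -> 2 (same)
  Node 1: index 3 -> 4 (moved)
  Node 2: index 4 -> 3 (moved)
  Node 3: index 0 -> 0 (same)
  Node 4: index 1 -> 1 (same)
  Node 5: index 5 -> 5 (same)
Nodes that changed position: 1 2

Answer: 1 2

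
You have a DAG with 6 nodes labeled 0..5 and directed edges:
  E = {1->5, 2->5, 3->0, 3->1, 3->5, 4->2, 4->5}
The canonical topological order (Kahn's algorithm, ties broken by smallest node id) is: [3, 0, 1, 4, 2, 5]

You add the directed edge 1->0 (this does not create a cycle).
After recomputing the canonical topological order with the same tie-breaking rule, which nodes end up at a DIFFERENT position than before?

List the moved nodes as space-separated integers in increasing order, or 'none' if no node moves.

Old toposort: [3, 0, 1, 4, 2, 5]
Added edge 1->0
Recompute Kahn (smallest-id tiebreak):
  initial in-degrees: [2, 1, 1, 0, 0, 4]
  ready (indeg=0): [3, 4]
  pop 3: indeg[0]->1; indeg[1]->0; indeg[5]->3 | ready=[1, 4] | order so far=[3]
  pop 1: indeg[0]->0; indeg[5]->2 | ready=[0, 4] | order so far=[3, 1]
  pop 0: no out-edges | ready=[4] | order so far=[3, 1, 0]
  pop 4: indeg[2]->0; indeg[5]->1 | ready=[2] | order so far=[3, 1, 0, 4]
  pop 2: indeg[5]->0 | ready=[5] | order so far=[3, 1, 0, 4, 2]
  pop 5: no out-edges | ready=[] | order so far=[3, 1, 0, 4, 2, 5]
New canonical toposort: [3, 1, 0, 4, 2, 5]
Compare positions:
  Node 0: index 1 -> 2 (moved)
  Node 1: index 2 -> 1 (moved)
  Node 2: index 4 -> 4 (same)
  Node 3: index 0 -> 0 (same)
  Node 4: index 3 -> 3 (same)
  Node 5: index 5 -> 5 (same)
Nodes that changed position: 0 1

Answer: 0 1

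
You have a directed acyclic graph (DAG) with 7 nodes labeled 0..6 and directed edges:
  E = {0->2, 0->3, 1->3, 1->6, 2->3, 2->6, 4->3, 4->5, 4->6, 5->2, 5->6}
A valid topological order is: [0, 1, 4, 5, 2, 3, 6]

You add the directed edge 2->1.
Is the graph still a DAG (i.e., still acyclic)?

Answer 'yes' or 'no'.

Given toposort: [0, 1, 4, 5, 2, 3, 6]
Position of 2: index 4; position of 1: index 1
New edge 2->1: backward (u after v in old order)
Backward edge: old toposort is now invalid. Check if this creates a cycle.
Does 1 already reach 2? Reachable from 1: [1, 3, 6]. NO -> still a DAG (reorder needed).
Still a DAG? yes

Answer: yes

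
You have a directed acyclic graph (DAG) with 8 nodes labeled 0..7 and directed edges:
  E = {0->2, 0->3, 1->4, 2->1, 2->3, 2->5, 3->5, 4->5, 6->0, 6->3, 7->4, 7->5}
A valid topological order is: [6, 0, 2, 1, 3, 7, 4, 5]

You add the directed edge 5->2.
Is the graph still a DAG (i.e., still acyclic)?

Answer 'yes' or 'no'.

Given toposort: [6, 0, 2, 1, 3, 7, 4, 5]
Position of 5: index 7; position of 2: index 2
New edge 5->2: backward (u after v in old order)
Backward edge: old toposort is now invalid. Check if this creates a cycle.
Does 2 already reach 5? Reachable from 2: [1, 2, 3, 4, 5]. YES -> cycle!
Still a DAG? no

Answer: no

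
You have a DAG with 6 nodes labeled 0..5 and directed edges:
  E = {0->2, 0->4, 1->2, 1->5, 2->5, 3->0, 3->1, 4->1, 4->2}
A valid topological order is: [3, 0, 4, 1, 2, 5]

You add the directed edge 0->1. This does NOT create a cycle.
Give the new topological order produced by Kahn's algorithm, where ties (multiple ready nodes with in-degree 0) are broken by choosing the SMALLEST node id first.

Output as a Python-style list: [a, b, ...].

Answer: [3, 0, 4, 1, 2, 5]

Derivation:
Old toposort: [3, 0, 4, 1, 2, 5]
Added edge: 0->1
Position of 0 (1) < position of 1 (3). Old order still valid.
Run Kahn's algorithm (break ties by smallest node id):
  initial in-degrees: [1, 3, 3, 0, 1, 2]
  ready (indeg=0): [3]
  pop 3: indeg[0]->0; indeg[1]->2 | ready=[0] | order so far=[3]
  pop 0: indeg[1]->1; indeg[2]->2; indeg[4]->0 | ready=[4] | order so far=[3, 0]
  pop 4: indeg[1]->0; indeg[2]->1 | ready=[1] | order so far=[3, 0, 4]
  pop 1: indeg[2]->0; indeg[5]->1 | ready=[2] | order so far=[3, 0, 4, 1]
  pop 2: indeg[5]->0 | ready=[5] | order so far=[3, 0, 4, 1, 2]
  pop 5: no out-edges | ready=[] | order so far=[3, 0, 4, 1, 2, 5]
  Result: [3, 0, 4, 1, 2, 5]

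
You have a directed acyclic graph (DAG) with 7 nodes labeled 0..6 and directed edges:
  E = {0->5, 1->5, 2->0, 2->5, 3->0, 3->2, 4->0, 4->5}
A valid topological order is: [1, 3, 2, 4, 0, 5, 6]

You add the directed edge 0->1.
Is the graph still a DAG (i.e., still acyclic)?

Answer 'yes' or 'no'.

Given toposort: [1, 3, 2, 4, 0, 5, 6]
Position of 0: index 4; position of 1: index 0
New edge 0->1: backward (u after v in old order)
Backward edge: old toposort is now invalid. Check if this creates a cycle.
Does 1 already reach 0? Reachable from 1: [1, 5]. NO -> still a DAG (reorder needed).
Still a DAG? yes

Answer: yes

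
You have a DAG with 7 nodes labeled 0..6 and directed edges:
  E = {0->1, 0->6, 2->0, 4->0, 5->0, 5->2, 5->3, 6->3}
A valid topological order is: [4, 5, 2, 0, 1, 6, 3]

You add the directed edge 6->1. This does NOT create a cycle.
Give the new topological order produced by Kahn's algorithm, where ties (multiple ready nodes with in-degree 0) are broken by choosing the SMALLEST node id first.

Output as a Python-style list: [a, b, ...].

Answer: [4, 5, 2, 0, 6, 1, 3]

Derivation:
Old toposort: [4, 5, 2, 0, 1, 6, 3]
Added edge: 6->1
Position of 6 (5) > position of 1 (4). Must reorder: 6 must now come before 1.
Run Kahn's algorithm (break ties by smallest node id):
  initial in-degrees: [3, 2, 1, 2, 0, 0, 1]
  ready (indeg=0): [4, 5]
  pop 4: indeg[0]->2 | ready=[5] | order so far=[4]
  pop 5: indeg[0]->1; indeg[2]->0; indeg[3]->1 | ready=[2] | order so far=[4, 5]
  pop 2: indeg[0]->0 | ready=[0] | order so far=[4, 5, 2]
  pop 0: indeg[1]->1; indeg[6]->0 | ready=[6] | order so far=[4, 5, 2, 0]
  pop 6: indeg[1]->0; indeg[3]->0 | ready=[1, 3] | order so far=[4, 5, 2, 0, 6]
  pop 1: no out-edges | ready=[3] | order so far=[4, 5, 2, 0, 6, 1]
  pop 3: no out-edges | ready=[] | order so far=[4, 5, 2, 0, 6, 1, 3]
  Result: [4, 5, 2, 0, 6, 1, 3]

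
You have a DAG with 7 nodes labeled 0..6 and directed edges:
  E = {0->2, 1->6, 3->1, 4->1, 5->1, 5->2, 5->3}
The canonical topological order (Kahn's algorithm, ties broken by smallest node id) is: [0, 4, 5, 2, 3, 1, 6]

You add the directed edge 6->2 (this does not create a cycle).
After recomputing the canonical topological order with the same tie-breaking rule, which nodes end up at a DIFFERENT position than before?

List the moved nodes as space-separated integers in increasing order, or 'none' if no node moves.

Old toposort: [0, 4, 5, 2, 3, 1, 6]
Added edge 6->2
Recompute Kahn (smallest-id tiebreak):
  initial in-degrees: [0, 3, 3, 1, 0, 0, 1]
  ready (indeg=0): [0, 4, 5]
  pop 0: indeg[2]->2 | ready=[4, 5] | order so far=[0]
  pop 4: indeg[1]->2 | ready=[5] | order so far=[0, 4]
  pop 5: indeg[1]->1; indeg[2]->1; indeg[3]->0 | ready=[3] | order so far=[0, 4, 5]
  pop 3: indeg[1]->0 | ready=[1] | order so far=[0, 4, 5, 3]
  pop 1: indeg[6]->0 | ready=[6] | order so far=[0, 4, 5, 3, 1]
  pop 6: indeg[2]->0 | ready=[2] | order so far=[0, 4, 5, 3, 1, 6]
  pop 2: no out-edges | ready=[] | order so far=[0, 4, 5, 3, 1, 6, 2]
New canonical toposort: [0, 4, 5, 3, 1, 6, 2]
Compare positions:
  Node 0: index 0 -> 0 (same)
  Node 1: index 5 -> 4 (moved)
  Node 2: index 3 -> 6 (moved)
  Node 3: index 4 -> 3 (moved)
  Node 4: index 1 -> 1 (same)
  Node 5: index 2 -> 2 (same)
  Node 6: index 6 -> 5 (moved)
Nodes that changed position: 1 2 3 6

Answer: 1 2 3 6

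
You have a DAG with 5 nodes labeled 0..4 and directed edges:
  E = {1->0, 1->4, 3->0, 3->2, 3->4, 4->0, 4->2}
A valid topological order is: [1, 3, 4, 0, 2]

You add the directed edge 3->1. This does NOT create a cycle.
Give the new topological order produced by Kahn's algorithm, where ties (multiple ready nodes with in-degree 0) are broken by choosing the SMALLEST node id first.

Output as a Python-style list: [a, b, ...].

Old toposort: [1, 3, 4, 0, 2]
Added edge: 3->1
Position of 3 (1) > position of 1 (0). Must reorder: 3 must now come before 1.
Run Kahn's algorithm (break ties by smallest node id):
  initial in-degrees: [3, 1, 2, 0, 2]
  ready (indeg=0): [3]
  pop 3: indeg[0]->2; indeg[1]->0; indeg[2]->1; indeg[4]->1 | ready=[1] | order so far=[3]
  pop 1: indeg[0]->1; indeg[4]->0 | ready=[4] | order so far=[3, 1]
  pop 4: indeg[0]->0; indeg[2]->0 | ready=[0, 2] | order so far=[3, 1, 4]
  pop 0: no out-edges | ready=[2] | order so far=[3, 1, 4, 0]
  pop 2: no out-edges | ready=[] | order so far=[3, 1, 4, 0, 2]
  Result: [3, 1, 4, 0, 2]

Answer: [3, 1, 4, 0, 2]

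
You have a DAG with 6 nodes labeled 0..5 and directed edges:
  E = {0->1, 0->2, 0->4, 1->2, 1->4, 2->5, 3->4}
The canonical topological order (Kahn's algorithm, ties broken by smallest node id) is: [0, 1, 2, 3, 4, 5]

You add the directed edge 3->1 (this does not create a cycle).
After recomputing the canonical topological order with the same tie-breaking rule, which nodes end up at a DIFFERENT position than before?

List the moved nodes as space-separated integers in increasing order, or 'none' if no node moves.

Answer: 1 2 3

Derivation:
Old toposort: [0, 1, 2, 3, 4, 5]
Added edge 3->1
Recompute Kahn (smallest-id tiebreak):
  initial in-degrees: [0, 2, 2, 0, 3, 1]
  ready (indeg=0): [0, 3]
  pop 0: indeg[1]->1; indeg[2]->1; indeg[4]->2 | ready=[3] | order so far=[0]
  pop 3: indeg[1]->0; indeg[4]->1 | ready=[1] | order so far=[0, 3]
  pop 1: indeg[2]->0; indeg[4]->0 | ready=[2, 4] | order so far=[0, 3, 1]
  pop 2: indeg[5]->0 | ready=[4, 5] | order so far=[0, 3, 1, 2]
  pop 4: no out-edges | ready=[5] | order so far=[0, 3, 1, 2, 4]
  pop 5: no out-edges | ready=[] | order so far=[0, 3, 1, 2, 4, 5]
New canonical toposort: [0, 3, 1, 2, 4, 5]
Compare positions:
  Node 0: index 0 -> 0 (same)
  Node 1: index 1 -> 2 (moved)
  Node 2: index 2 -> 3 (moved)
  Node 3: index 3 -> 1 (moved)
  Node 4: index 4 -> 4 (same)
  Node 5: index 5 -> 5 (same)
Nodes that changed position: 1 2 3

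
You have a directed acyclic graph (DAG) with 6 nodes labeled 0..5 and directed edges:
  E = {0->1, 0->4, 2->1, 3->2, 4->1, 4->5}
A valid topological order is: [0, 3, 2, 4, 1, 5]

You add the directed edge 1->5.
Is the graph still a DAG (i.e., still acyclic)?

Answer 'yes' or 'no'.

Answer: yes

Derivation:
Given toposort: [0, 3, 2, 4, 1, 5]
Position of 1: index 4; position of 5: index 5
New edge 1->5: forward
Forward edge: respects the existing order. Still a DAG, same toposort still valid.
Still a DAG? yes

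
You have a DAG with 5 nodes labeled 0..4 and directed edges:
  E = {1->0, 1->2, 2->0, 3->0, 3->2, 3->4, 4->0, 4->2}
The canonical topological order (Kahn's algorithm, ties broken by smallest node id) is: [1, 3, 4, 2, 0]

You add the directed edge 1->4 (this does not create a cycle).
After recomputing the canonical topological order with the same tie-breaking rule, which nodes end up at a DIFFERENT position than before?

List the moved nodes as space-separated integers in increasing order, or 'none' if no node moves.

Answer: none

Derivation:
Old toposort: [1, 3, 4, 2, 0]
Added edge 1->4
Recompute Kahn (smallest-id tiebreak):
  initial in-degrees: [4, 0, 3, 0, 2]
  ready (indeg=0): [1, 3]
  pop 1: indeg[0]->3; indeg[2]->2; indeg[4]->1 | ready=[3] | order so far=[1]
  pop 3: indeg[0]->2; indeg[2]->1; indeg[4]->0 | ready=[4] | order so far=[1, 3]
  pop 4: indeg[0]->1; indeg[2]->0 | ready=[2] | order so far=[1, 3, 4]
  pop 2: indeg[0]->0 | ready=[0] | order so far=[1, 3, 4, 2]
  pop 0: no out-edges | ready=[] | order so far=[1, 3, 4, 2, 0]
New canonical toposort: [1, 3, 4, 2, 0]
Compare positions:
  Node 0: index 4 -> 4 (same)
  Node 1: index 0 -> 0 (same)
  Node 2: index 3 -> 3 (same)
  Node 3: index 1 -> 1 (same)
  Node 4: index 2 -> 2 (same)
Nodes that changed position: none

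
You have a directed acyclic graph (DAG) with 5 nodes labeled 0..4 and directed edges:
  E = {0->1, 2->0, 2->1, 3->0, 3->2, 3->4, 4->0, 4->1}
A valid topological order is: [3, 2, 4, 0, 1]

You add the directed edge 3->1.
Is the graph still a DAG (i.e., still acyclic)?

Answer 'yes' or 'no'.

Given toposort: [3, 2, 4, 0, 1]
Position of 3: index 0; position of 1: index 4
New edge 3->1: forward
Forward edge: respects the existing order. Still a DAG, same toposort still valid.
Still a DAG? yes

Answer: yes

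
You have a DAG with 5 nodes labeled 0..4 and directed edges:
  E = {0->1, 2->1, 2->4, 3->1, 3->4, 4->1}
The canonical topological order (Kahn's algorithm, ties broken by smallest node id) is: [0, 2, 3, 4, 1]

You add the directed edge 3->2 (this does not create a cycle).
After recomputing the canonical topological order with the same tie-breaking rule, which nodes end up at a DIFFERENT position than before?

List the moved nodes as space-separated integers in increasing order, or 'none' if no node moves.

Answer: 2 3

Derivation:
Old toposort: [0, 2, 3, 4, 1]
Added edge 3->2
Recompute Kahn (smallest-id tiebreak):
  initial in-degrees: [0, 4, 1, 0, 2]
  ready (indeg=0): [0, 3]
  pop 0: indeg[1]->3 | ready=[3] | order so far=[0]
  pop 3: indeg[1]->2; indeg[2]->0; indeg[4]->1 | ready=[2] | order so far=[0, 3]
  pop 2: indeg[1]->1; indeg[4]->0 | ready=[4] | order so far=[0, 3, 2]
  pop 4: indeg[1]->0 | ready=[1] | order so far=[0, 3, 2, 4]
  pop 1: no out-edges | ready=[] | order so far=[0, 3, 2, 4, 1]
New canonical toposort: [0, 3, 2, 4, 1]
Compare positions:
  Node 0: index 0 -> 0 (same)
  Node 1: index 4 -> 4 (same)
  Node 2: index 1 -> 2 (moved)
  Node 3: index 2 -> 1 (moved)
  Node 4: index 3 -> 3 (same)
Nodes that changed position: 2 3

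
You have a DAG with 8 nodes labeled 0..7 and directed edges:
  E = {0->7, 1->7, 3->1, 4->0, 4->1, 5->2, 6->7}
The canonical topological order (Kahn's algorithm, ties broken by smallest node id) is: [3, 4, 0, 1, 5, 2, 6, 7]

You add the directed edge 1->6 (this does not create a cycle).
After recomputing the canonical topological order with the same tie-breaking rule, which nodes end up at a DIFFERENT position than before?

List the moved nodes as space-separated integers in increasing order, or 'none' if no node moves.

Old toposort: [3, 4, 0, 1, 5, 2, 6, 7]
Added edge 1->6
Recompute Kahn (smallest-id tiebreak):
  initial in-degrees: [1, 2, 1, 0, 0, 0, 1, 3]
  ready (indeg=0): [3, 4, 5]
  pop 3: indeg[1]->1 | ready=[4, 5] | order so far=[3]
  pop 4: indeg[0]->0; indeg[1]->0 | ready=[0, 1, 5] | order so far=[3, 4]
  pop 0: indeg[7]->2 | ready=[1, 5] | order so far=[3, 4, 0]
  pop 1: indeg[6]->0; indeg[7]->1 | ready=[5, 6] | order so far=[3, 4, 0, 1]
  pop 5: indeg[2]->0 | ready=[2, 6] | order so far=[3, 4, 0, 1, 5]
  pop 2: no out-edges | ready=[6] | order so far=[3, 4, 0, 1, 5, 2]
  pop 6: indeg[7]->0 | ready=[7] | order so far=[3, 4, 0, 1, 5, 2, 6]
  pop 7: no out-edges | ready=[] | order so far=[3, 4, 0, 1, 5, 2, 6, 7]
New canonical toposort: [3, 4, 0, 1, 5, 2, 6, 7]
Compare positions:
  Node 0: index 2 -> 2 (same)
  Node 1: index 3 -> 3 (same)
  Node 2: index 5 -> 5 (same)
  Node 3: index 0 -> 0 (same)
  Node 4: index 1 -> 1 (same)
  Node 5: index 4 -> 4 (same)
  Node 6: index 6 -> 6 (same)
  Node 7: index 7 -> 7 (same)
Nodes that changed position: none

Answer: none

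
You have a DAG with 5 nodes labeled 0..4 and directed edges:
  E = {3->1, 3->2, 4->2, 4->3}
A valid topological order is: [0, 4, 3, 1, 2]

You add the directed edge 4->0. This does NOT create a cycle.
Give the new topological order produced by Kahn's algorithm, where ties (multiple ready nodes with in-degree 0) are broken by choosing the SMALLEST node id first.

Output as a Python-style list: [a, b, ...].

Answer: [4, 0, 3, 1, 2]

Derivation:
Old toposort: [0, 4, 3, 1, 2]
Added edge: 4->0
Position of 4 (1) > position of 0 (0). Must reorder: 4 must now come before 0.
Run Kahn's algorithm (break ties by smallest node id):
  initial in-degrees: [1, 1, 2, 1, 0]
  ready (indeg=0): [4]
  pop 4: indeg[0]->0; indeg[2]->1; indeg[3]->0 | ready=[0, 3] | order so far=[4]
  pop 0: no out-edges | ready=[3] | order so far=[4, 0]
  pop 3: indeg[1]->0; indeg[2]->0 | ready=[1, 2] | order so far=[4, 0, 3]
  pop 1: no out-edges | ready=[2] | order so far=[4, 0, 3, 1]
  pop 2: no out-edges | ready=[] | order so far=[4, 0, 3, 1, 2]
  Result: [4, 0, 3, 1, 2]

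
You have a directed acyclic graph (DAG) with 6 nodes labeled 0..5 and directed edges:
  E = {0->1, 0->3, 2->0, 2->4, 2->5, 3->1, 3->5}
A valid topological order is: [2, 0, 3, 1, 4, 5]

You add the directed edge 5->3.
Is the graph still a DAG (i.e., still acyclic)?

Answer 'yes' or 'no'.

Answer: no

Derivation:
Given toposort: [2, 0, 3, 1, 4, 5]
Position of 5: index 5; position of 3: index 2
New edge 5->3: backward (u after v in old order)
Backward edge: old toposort is now invalid. Check if this creates a cycle.
Does 3 already reach 5? Reachable from 3: [1, 3, 5]. YES -> cycle!
Still a DAG? no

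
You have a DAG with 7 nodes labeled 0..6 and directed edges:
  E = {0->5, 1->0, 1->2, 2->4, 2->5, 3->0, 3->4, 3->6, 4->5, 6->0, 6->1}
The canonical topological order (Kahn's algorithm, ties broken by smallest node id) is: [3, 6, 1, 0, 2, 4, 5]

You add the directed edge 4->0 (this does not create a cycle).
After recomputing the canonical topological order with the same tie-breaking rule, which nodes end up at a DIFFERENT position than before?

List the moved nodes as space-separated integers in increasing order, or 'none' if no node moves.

Old toposort: [3, 6, 1, 0, 2, 4, 5]
Added edge 4->0
Recompute Kahn (smallest-id tiebreak):
  initial in-degrees: [4, 1, 1, 0, 2, 3, 1]
  ready (indeg=0): [3]
  pop 3: indeg[0]->3; indeg[4]->1; indeg[6]->0 | ready=[6] | order so far=[3]
  pop 6: indeg[0]->2; indeg[1]->0 | ready=[1] | order so far=[3, 6]
  pop 1: indeg[0]->1; indeg[2]->0 | ready=[2] | order so far=[3, 6, 1]
  pop 2: indeg[4]->0; indeg[5]->2 | ready=[4] | order so far=[3, 6, 1, 2]
  pop 4: indeg[0]->0; indeg[5]->1 | ready=[0] | order so far=[3, 6, 1, 2, 4]
  pop 0: indeg[5]->0 | ready=[5] | order so far=[3, 6, 1, 2, 4, 0]
  pop 5: no out-edges | ready=[] | order so far=[3, 6, 1, 2, 4, 0, 5]
New canonical toposort: [3, 6, 1, 2, 4, 0, 5]
Compare positions:
  Node 0: index 3 -> 5 (moved)
  Node 1: index 2 -> 2 (same)
  Node 2: index 4 -> 3 (moved)
  Node 3: index 0 -> 0 (same)
  Node 4: index 5 -> 4 (moved)
  Node 5: index 6 -> 6 (same)
  Node 6: index 1 -> 1 (same)
Nodes that changed position: 0 2 4

Answer: 0 2 4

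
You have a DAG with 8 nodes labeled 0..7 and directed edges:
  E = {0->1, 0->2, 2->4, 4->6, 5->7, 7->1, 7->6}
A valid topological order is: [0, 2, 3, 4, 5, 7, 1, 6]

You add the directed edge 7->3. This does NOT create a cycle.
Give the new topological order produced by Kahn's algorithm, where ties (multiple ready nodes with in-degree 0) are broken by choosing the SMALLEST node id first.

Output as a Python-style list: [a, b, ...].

Answer: [0, 2, 4, 5, 7, 1, 3, 6]

Derivation:
Old toposort: [0, 2, 3, 4, 5, 7, 1, 6]
Added edge: 7->3
Position of 7 (5) > position of 3 (2). Must reorder: 7 must now come before 3.
Run Kahn's algorithm (break ties by smallest node id):
  initial in-degrees: [0, 2, 1, 1, 1, 0, 2, 1]
  ready (indeg=0): [0, 5]
  pop 0: indeg[1]->1; indeg[2]->0 | ready=[2, 5] | order so far=[0]
  pop 2: indeg[4]->0 | ready=[4, 5] | order so far=[0, 2]
  pop 4: indeg[6]->1 | ready=[5] | order so far=[0, 2, 4]
  pop 5: indeg[7]->0 | ready=[7] | order so far=[0, 2, 4, 5]
  pop 7: indeg[1]->0; indeg[3]->0; indeg[6]->0 | ready=[1, 3, 6] | order so far=[0, 2, 4, 5, 7]
  pop 1: no out-edges | ready=[3, 6] | order so far=[0, 2, 4, 5, 7, 1]
  pop 3: no out-edges | ready=[6] | order so far=[0, 2, 4, 5, 7, 1, 3]
  pop 6: no out-edges | ready=[] | order so far=[0, 2, 4, 5, 7, 1, 3, 6]
  Result: [0, 2, 4, 5, 7, 1, 3, 6]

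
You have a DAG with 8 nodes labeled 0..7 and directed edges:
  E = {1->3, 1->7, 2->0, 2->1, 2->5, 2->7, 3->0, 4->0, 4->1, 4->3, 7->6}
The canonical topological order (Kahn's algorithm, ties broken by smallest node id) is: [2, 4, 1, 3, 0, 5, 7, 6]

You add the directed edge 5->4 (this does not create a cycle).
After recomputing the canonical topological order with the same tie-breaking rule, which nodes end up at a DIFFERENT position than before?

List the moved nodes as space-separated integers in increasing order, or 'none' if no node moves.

Old toposort: [2, 4, 1, 3, 0, 5, 7, 6]
Added edge 5->4
Recompute Kahn (smallest-id tiebreak):
  initial in-degrees: [3, 2, 0, 2, 1, 1, 1, 2]
  ready (indeg=0): [2]
  pop 2: indeg[0]->2; indeg[1]->1; indeg[5]->0; indeg[7]->1 | ready=[5] | order so far=[2]
  pop 5: indeg[4]->0 | ready=[4] | order so far=[2, 5]
  pop 4: indeg[0]->1; indeg[1]->0; indeg[3]->1 | ready=[1] | order so far=[2, 5, 4]
  pop 1: indeg[3]->0; indeg[7]->0 | ready=[3, 7] | order so far=[2, 5, 4, 1]
  pop 3: indeg[0]->0 | ready=[0, 7] | order so far=[2, 5, 4, 1, 3]
  pop 0: no out-edges | ready=[7] | order so far=[2, 5, 4, 1, 3, 0]
  pop 7: indeg[6]->0 | ready=[6] | order so far=[2, 5, 4, 1, 3, 0, 7]
  pop 6: no out-edges | ready=[] | order so far=[2, 5, 4, 1, 3, 0, 7, 6]
New canonical toposort: [2, 5, 4, 1, 3, 0, 7, 6]
Compare positions:
  Node 0: index 4 -> 5 (moved)
  Node 1: index 2 -> 3 (moved)
  Node 2: index 0 -> 0 (same)
  Node 3: index 3 -> 4 (moved)
  Node 4: index 1 -> 2 (moved)
  Node 5: index 5 -> 1 (moved)
  Node 6: index 7 -> 7 (same)
  Node 7: index 6 -> 6 (same)
Nodes that changed position: 0 1 3 4 5

Answer: 0 1 3 4 5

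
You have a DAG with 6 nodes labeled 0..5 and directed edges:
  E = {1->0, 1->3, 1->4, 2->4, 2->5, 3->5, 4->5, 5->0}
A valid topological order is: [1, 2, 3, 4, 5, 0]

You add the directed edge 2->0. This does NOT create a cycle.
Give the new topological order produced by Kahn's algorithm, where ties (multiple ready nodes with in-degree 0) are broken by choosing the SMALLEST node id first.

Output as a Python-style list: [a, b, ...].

Answer: [1, 2, 3, 4, 5, 0]

Derivation:
Old toposort: [1, 2, 3, 4, 5, 0]
Added edge: 2->0
Position of 2 (1) < position of 0 (5). Old order still valid.
Run Kahn's algorithm (break ties by smallest node id):
  initial in-degrees: [3, 0, 0, 1, 2, 3]
  ready (indeg=0): [1, 2]
  pop 1: indeg[0]->2; indeg[3]->0; indeg[4]->1 | ready=[2, 3] | order so far=[1]
  pop 2: indeg[0]->1; indeg[4]->0; indeg[5]->2 | ready=[3, 4] | order so far=[1, 2]
  pop 3: indeg[5]->1 | ready=[4] | order so far=[1, 2, 3]
  pop 4: indeg[5]->0 | ready=[5] | order so far=[1, 2, 3, 4]
  pop 5: indeg[0]->0 | ready=[0] | order so far=[1, 2, 3, 4, 5]
  pop 0: no out-edges | ready=[] | order so far=[1, 2, 3, 4, 5, 0]
  Result: [1, 2, 3, 4, 5, 0]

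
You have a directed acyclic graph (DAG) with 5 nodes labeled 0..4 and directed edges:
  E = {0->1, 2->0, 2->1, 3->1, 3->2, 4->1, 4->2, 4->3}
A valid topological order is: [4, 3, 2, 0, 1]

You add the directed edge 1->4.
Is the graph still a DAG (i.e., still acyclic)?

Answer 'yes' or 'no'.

Answer: no

Derivation:
Given toposort: [4, 3, 2, 0, 1]
Position of 1: index 4; position of 4: index 0
New edge 1->4: backward (u after v in old order)
Backward edge: old toposort is now invalid. Check if this creates a cycle.
Does 4 already reach 1? Reachable from 4: [0, 1, 2, 3, 4]. YES -> cycle!
Still a DAG? no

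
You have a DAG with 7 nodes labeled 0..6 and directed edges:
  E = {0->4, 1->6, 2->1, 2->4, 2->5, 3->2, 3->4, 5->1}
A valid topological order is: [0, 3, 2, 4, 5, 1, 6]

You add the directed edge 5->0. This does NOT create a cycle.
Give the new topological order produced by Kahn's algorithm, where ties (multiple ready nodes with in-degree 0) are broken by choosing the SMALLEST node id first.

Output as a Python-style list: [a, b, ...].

Answer: [3, 2, 5, 0, 1, 4, 6]

Derivation:
Old toposort: [0, 3, 2, 4, 5, 1, 6]
Added edge: 5->0
Position of 5 (4) > position of 0 (0). Must reorder: 5 must now come before 0.
Run Kahn's algorithm (break ties by smallest node id):
  initial in-degrees: [1, 2, 1, 0, 3, 1, 1]
  ready (indeg=0): [3]
  pop 3: indeg[2]->0; indeg[4]->2 | ready=[2] | order so far=[3]
  pop 2: indeg[1]->1; indeg[4]->1; indeg[5]->0 | ready=[5] | order so far=[3, 2]
  pop 5: indeg[0]->0; indeg[1]->0 | ready=[0, 1] | order so far=[3, 2, 5]
  pop 0: indeg[4]->0 | ready=[1, 4] | order so far=[3, 2, 5, 0]
  pop 1: indeg[6]->0 | ready=[4, 6] | order so far=[3, 2, 5, 0, 1]
  pop 4: no out-edges | ready=[6] | order so far=[3, 2, 5, 0, 1, 4]
  pop 6: no out-edges | ready=[] | order so far=[3, 2, 5, 0, 1, 4, 6]
  Result: [3, 2, 5, 0, 1, 4, 6]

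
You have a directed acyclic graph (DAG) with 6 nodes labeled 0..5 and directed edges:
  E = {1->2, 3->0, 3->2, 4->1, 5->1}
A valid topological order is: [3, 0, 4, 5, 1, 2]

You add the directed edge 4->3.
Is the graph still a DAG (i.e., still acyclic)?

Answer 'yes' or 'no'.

Answer: yes

Derivation:
Given toposort: [3, 0, 4, 5, 1, 2]
Position of 4: index 2; position of 3: index 0
New edge 4->3: backward (u after v in old order)
Backward edge: old toposort is now invalid. Check if this creates a cycle.
Does 3 already reach 4? Reachable from 3: [0, 2, 3]. NO -> still a DAG (reorder needed).
Still a DAG? yes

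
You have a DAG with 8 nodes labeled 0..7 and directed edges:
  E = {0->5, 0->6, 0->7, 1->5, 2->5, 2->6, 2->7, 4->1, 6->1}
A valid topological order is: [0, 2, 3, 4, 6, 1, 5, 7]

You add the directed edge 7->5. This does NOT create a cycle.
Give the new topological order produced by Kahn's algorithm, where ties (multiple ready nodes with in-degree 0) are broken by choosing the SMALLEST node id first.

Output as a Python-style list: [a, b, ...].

Answer: [0, 2, 3, 4, 6, 1, 7, 5]

Derivation:
Old toposort: [0, 2, 3, 4, 6, 1, 5, 7]
Added edge: 7->5
Position of 7 (7) > position of 5 (6). Must reorder: 7 must now come before 5.
Run Kahn's algorithm (break ties by smallest node id):
  initial in-degrees: [0, 2, 0, 0, 0, 4, 2, 2]
  ready (indeg=0): [0, 2, 3, 4]
  pop 0: indeg[5]->3; indeg[6]->1; indeg[7]->1 | ready=[2, 3, 4] | order so far=[0]
  pop 2: indeg[5]->2; indeg[6]->0; indeg[7]->0 | ready=[3, 4, 6, 7] | order so far=[0, 2]
  pop 3: no out-edges | ready=[4, 6, 7] | order so far=[0, 2, 3]
  pop 4: indeg[1]->1 | ready=[6, 7] | order so far=[0, 2, 3, 4]
  pop 6: indeg[1]->0 | ready=[1, 7] | order so far=[0, 2, 3, 4, 6]
  pop 1: indeg[5]->1 | ready=[7] | order so far=[0, 2, 3, 4, 6, 1]
  pop 7: indeg[5]->0 | ready=[5] | order so far=[0, 2, 3, 4, 6, 1, 7]
  pop 5: no out-edges | ready=[] | order so far=[0, 2, 3, 4, 6, 1, 7, 5]
  Result: [0, 2, 3, 4, 6, 1, 7, 5]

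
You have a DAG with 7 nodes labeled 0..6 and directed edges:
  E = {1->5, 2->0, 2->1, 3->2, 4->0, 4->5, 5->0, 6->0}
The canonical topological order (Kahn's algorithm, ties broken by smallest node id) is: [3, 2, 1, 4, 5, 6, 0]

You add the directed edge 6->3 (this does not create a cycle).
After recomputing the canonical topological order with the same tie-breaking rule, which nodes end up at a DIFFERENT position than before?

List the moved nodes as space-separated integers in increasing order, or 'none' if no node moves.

Answer: 1 2 3 4 5 6

Derivation:
Old toposort: [3, 2, 1, 4, 5, 6, 0]
Added edge 6->3
Recompute Kahn (smallest-id tiebreak):
  initial in-degrees: [4, 1, 1, 1, 0, 2, 0]
  ready (indeg=0): [4, 6]
  pop 4: indeg[0]->3; indeg[5]->1 | ready=[6] | order so far=[4]
  pop 6: indeg[0]->2; indeg[3]->0 | ready=[3] | order so far=[4, 6]
  pop 3: indeg[2]->0 | ready=[2] | order so far=[4, 6, 3]
  pop 2: indeg[0]->1; indeg[1]->0 | ready=[1] | order so far=[4, 6, 3, 2]
  pop 1: indeg[5]->0 | ready=[5] | order so far=[4, 6, 3, 2, 1]
  pop 5: indeg[0]->0 | ready=[0] | order so far=[4, 6, 3, 2, 1, 5]
  pop 0: no out-edges | ready=[] | order so far=[4, 6, 3, 2, 1, 5, 0]
New canonical toposort: [4, 6, 3, 2, 1, 5, 0]
Compare positions:
  Node 0: index 6 -> 6 (same)
  Node 1: index 2 -> 4 (moved)
  Node 2: index 1 -> 3 (moved)
  Node 3: index 0 -> 2 (moved)
  Node 4: index 3 -> 0 (moved)
  Node 5: index 4 -> 5 (moved)
  Node 6: index 5 -> 1 (moved)
Nodes that changed position: 1 2 3 4 5 6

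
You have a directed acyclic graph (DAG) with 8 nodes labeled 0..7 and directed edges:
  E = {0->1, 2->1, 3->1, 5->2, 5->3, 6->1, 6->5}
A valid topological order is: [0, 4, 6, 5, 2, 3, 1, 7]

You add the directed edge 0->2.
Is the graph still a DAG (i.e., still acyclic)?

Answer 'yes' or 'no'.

Given toposort: [0, 4, 6, 5, 2, 3, 1, 7]
Position of 0: index 0; position of 2: index 4
New edge 0->2: forward
Forward edge: respects the existing order. Still a DAG, same toposort still valid.
Still a DAG? yes

Answer: yes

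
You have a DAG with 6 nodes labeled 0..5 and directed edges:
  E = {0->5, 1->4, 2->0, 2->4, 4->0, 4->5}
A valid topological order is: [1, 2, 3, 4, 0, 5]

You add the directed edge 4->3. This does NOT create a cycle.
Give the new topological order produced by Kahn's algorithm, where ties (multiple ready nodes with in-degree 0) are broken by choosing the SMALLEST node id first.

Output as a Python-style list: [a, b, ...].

Answer: [1, 2, 4, 0, 3, 5]

Derivation:
Old toposort: [1, 2, 3, 4, 0, 5]
Added edge: 4->3
Position of 4 (3) > position of 3 (2). Must reorder: 4 must now come before 3.
Run Kahn's algorithm (break ties by smallest node id):
  initial in-degrees: [2, 0, 0, 1, 2, 2]
  ready (indeg=0): [1, 2]
  pop 1: indeg[4]->1 | ready=[2] | order so far=[1]
  pop 2: indeg[0]->1; indeg[4]->0 | ready=[4] | order so far=[1, 2]
  pop 4: indeg[0]->0; indeg[3]->0; indeg[5]->1 | ready=[0, 3] | order so far=[1, 2, 4]
  pop 0: indeg[5]->0 | ready=[3, 5] | order so far=[1, 2, 4, 0]
  pop 3: no out-edges | ready=[5] | order so far=[1, 2, 4, 0, 3]
  pop 5: no out-edges | ready=[] | order so far=[1, 2, 4, 0, 3, 5]
  Result: [1, 2, 4, 0, 3, 5]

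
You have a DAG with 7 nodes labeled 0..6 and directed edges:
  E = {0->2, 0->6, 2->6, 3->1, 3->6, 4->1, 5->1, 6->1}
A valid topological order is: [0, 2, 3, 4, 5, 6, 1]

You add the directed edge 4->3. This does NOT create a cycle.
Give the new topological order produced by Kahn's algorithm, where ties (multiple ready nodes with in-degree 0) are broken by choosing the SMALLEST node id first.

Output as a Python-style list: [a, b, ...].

Answer: [0, 2, 4, 3, 5, 6, 1]

Derivation:
Old toposort: [0, 2, 3, 4, 5, 6, 1]
Added edge: 4->3
Position of 4 (3) > position of 3 (2). Must reorder: 4 must now come before 3.
Run Kahn's algorithm (break ties by smallest node id):
  initial in-degrees: [0, 4, 1, 1, 0, 0, 3]
  ready (indeg=0): [0, 4, 5]
  pop 0: indeg[2]->0; indeg[6]->2 | ready=[2, 4, 5] | order so far=[0]
  pop 2: indeg[6]->1 | ready=[4, 5] | order so far=[0, 2]
  pop 4: indeg[1]->3; indeg[3]->0 | ready=[3, 5] | order so far=[0, 2, 4]
  pop 3: indeg[1]->2; indeg[6]->0 | ready=[5, 6] | order so far=[0, 2, 4, 3]
  pop 5: indeg[1]->1 | ready=[6] | order so far=[0, 2, 4, 3, 5]
  pop 6: indeg[1]->0 | ready=[1] | order so far=[0, 2, 4, 3, 5, 6]
  pop 1: no out-edges | ready=[] | order so far=[0, 2, 4, 3, 5, 6, 1]
  Result: [0, 2, 4, 3, 5, 6, 1]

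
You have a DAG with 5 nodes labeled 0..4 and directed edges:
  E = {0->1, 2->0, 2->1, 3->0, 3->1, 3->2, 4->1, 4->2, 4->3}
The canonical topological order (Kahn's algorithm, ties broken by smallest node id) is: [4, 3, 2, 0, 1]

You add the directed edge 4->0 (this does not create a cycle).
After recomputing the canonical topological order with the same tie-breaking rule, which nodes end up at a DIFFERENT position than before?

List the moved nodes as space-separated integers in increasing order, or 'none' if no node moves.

Old toposort: [4, 3, 2, 0, 1]
Added edge 4->0
Recompute Kahn (smallest-id tiebreak):
  initial in-degrees: [3, 4, 2, 1, 0]
  ready (indeg=0): [4]
  pop 4: indeg[0]->2; indeg[1]->3; indeg[2]->1; indeg[3]->0 | ready=[3] | order so far=[4]
  pop 3: indeg[0]->1; indeg[1]->2; indeg[2]->0 | ready=[2] | order so far=[4, 3]
  pop 2: indeg[0]->0; indeg[1]->1 | ready=[0] | order so far=[4, 3, 2]
  pop 0: indeg[1]->0 | ready=[1] | order so far=[4, 3, 2, 0]
  pop 1: no out-edges | ready=[] | order so far=[4, 3, 2, 0, 1]
New canonical toposort: [4, 3, 2, 0, 1]
Compare positions:
  Node 0: index 3 -> 3 (same)
  Node 1: index 4 -> 4 (same)
  Node 2: index 2 -> 2 (same)
  Node 3: index 1 -> 1 (same)
  Node 4: index 0 -> 0 (same)
Nodes that changed position: none

Answer: none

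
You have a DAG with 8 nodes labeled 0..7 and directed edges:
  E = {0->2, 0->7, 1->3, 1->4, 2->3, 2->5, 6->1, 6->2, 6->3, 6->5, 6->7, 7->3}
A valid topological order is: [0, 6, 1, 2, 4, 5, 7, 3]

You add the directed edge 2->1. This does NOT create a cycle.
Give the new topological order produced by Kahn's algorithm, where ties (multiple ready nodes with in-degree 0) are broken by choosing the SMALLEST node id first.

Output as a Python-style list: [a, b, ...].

Answer: [0, 6, 2, 1, 4, 5, 7, 3]

Derivation:
Old toposort: [0, 6, 1, 2, 4, 5, 7, 3]
Added edge: 2->1
Position of 2 (3) > position of 1 (2). Must reorder: 2 must now come before 1.
Run Kahn's algorithm (break ties by smallest node id):
  initial in-degrees: [0, 2, 2, 4, 1, 2, 0, 2]
  ready (indeg=0): [0, 6]
  pop 0: indeg[2]->1; indeg[7]->1 | ready=[6] | order so far=[0]
  pop 6: indeg[1]->1; indeg[2]->0; indeg[3]->3; indeg[5]->1; indeg[7]->0 | ready=[2, 7] | order so far=[0, 6]
  pop 2: indeg[1]->0; indeg[3]->2; indeg[5]->0 | ready=[1, 5, 7] | order so far=[0, 6, 2]
  pop 1: indeg[3]->1; indeg[4]->0 | ready=[4, 5, 7] | order so far=[0, 6, 2, 1]
  pop 4: no out-edges | ready=[5, 7] | order so far=[0, 6, 2, 1, 4]
  pop 5: no out-edges | ready=[7] | order so far=[0, 6, 2, 1, 4, 5]
  pop 7: indeg[3]->0 | ready=[3] | order so far=[0, 6, 2, 1, 4, 5, 7]
  pop 3: no out-edges | ready=[] | order so far=[0, 6, 2, 1, 4, 5, 7, 3]
  Result: [0, 6, 2, 1, 4, 5, 7, 3]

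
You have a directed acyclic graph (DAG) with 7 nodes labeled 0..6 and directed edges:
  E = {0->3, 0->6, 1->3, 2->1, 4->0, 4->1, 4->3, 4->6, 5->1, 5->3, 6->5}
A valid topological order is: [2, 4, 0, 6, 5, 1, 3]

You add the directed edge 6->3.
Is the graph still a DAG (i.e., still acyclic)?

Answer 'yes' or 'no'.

Given toposort: [2, 4, 0, 6, 5, 1, 3]
Position of 6: index 3; position of 3: index 6
New edge 6->3: forward
Forward edge: respects the existing order. Still a DAG, same toposort still valid.
Still a DAG? yes

Answer: yes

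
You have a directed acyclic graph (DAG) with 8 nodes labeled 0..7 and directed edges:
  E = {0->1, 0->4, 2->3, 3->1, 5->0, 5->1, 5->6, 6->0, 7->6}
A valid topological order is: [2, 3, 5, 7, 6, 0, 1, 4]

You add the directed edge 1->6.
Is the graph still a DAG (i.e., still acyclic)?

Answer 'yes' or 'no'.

Answer: no

Derivation:
Given toposort: [2, 3, 5, 7, 6, 0, 1, 4]
Position of 1: index 6; position of 6: index 4
New edge 1->6: backward (u after v in old order)
Backward edge: old toposort is now invalid. Check if this creates a cycle.
Does 6 already reach 1? Reachable from 6: [0, 1, 4, 6]. YES -> cycle!
Still a DAG? no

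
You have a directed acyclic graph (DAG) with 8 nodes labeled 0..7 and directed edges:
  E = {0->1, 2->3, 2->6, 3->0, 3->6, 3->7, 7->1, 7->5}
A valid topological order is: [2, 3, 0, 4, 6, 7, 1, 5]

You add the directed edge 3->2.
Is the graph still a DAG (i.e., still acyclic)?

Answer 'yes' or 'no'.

Answer: no

Derivation:
Given toposort: [2, 3, 0, 4, 6, 7, 1, 5]
Position of 3: index 1; position of 2: index 0
New edge 3->2: backward (u after v in old order)
Backward edge: old toposort is now invalid. Check if this creates a cycle.
Does 2 already reach 3? Reachable from 2: [0, 1, 2, 3, 5, 6, 7]. YES -> cycle!
Still a DAG? no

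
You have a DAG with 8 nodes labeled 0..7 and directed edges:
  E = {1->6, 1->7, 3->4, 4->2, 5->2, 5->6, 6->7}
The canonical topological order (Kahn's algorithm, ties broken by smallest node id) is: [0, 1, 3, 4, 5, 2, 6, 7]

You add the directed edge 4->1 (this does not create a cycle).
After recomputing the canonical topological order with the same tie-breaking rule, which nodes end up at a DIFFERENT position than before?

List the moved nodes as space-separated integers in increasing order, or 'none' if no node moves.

Answer: 1 3 4

Derivation:
Old toposort: [0, 1, 3, 4, 5, 2, 6, 7]
Added edge 4->1
Recompute Kahn (smallest-id tiebreak):
  initial in-degrees: [0, 1, 2, 0, 1, 0, 2, 2]
  ready (indeg=0): [0, 3, 5]
  pop 0: no out-edges | ready=[3, 5] | order so far=[0]
  pop 3: indeg[4]->0 | ready=[4, 5] | order so far=[0, 3]
  pop 4: indeg[1]->0; indeg[2]->1 | ready=[1, 5] | order so far=[0, 3, 4]
  pop 1: indeg[6]->1; indeg[7]->1 | ready=[5] | order so far=[0, 3, 4, 1]
  pop 5: indeg[2]->0; indeg[6]->0 | ready=[2, 6] | order so far=[0, 3, 4, 1, 5]
  pop 2: no out-edges | ready=[6] | order so far=[0, 3, 4, 1, 5, 2]
  pop 6: indeg[7]->0 | ready=[7] | order so far=[0, 3, 4, 1, 5, 2, 6]
  pop 7: no out-edges | ready=[] | order so far=[0, 3, 4, 1, 5, 2, 6, 7]
New canonical toposort: [0, 3, 4, 1, 5, 2, 6, 7]
Compare positions:
  Node 0: index 0 -> 0 (same)
  Node 1: index 1 -> 3 (moved)
  Node 2: index 5 -> 5 (same)
  Node 3: index 2 -> 1 (moved)
  Node 4: index 3 -> 2 (moved)
  Node 5: index 4 -> 4 (same)
  Node 6: index 6 -> 6 (same)
  Node 7: index 7 -> 7 (same)
Nodes that changed position: 1 3 4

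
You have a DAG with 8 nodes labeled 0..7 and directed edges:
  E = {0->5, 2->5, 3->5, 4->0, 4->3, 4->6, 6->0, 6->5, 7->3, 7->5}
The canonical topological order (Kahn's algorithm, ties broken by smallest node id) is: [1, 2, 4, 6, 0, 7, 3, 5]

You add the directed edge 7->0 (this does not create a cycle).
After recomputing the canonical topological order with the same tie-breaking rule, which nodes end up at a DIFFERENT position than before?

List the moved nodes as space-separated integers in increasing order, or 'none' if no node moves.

Old toposort: [1, 2, 4, 6, 0, 7, 3, 5]
Added edge 7->0
Recompute Kahn (smallest-id tiebreak):
  initial in-degrees: [3, 0, 0, 2, 0, 5, 1, 0]
  ready (indeg=0): [1, 2, 4, 7]
  pop 1: no out-edges | ready=[2, 4, 7] | order so far=[1]
  pop 2: indeg[5]->4 | ready=[4, 7] | order so far=[1, 2]
  pop 4: indeg[0]->2; indeg[3]->1; indeg[6]->0 | ready=[6, 7] | order so far=[1, 2, 4]
  pop 6: indeg[0]->1; indeg[5]->3 | ready=[7] | order so far=[1, 2, 4, 6]
  pop 7: indeg[0]->0; indeg[3]->0; indeg[5]->2 | ready=[0, 3] | order so far=[1, 2, 4, 6, 7]
  pop 0: indeg[5]->1 | ready=[3] | order so far=[1, 2, 4, 6, 7, 0]
  pop 3: indeg[5]->0 | ready=[5] | order so far=[1, 2, 4, 6, 7, 0, 3]
  pop 5: no out-edges | ready=[] | order so far=[1, 2, 4, 6, 7, 0, 3, 5]
New canonical toposort: [1, 2, 4, 6, 7, 0, 3, 5]
Compare positions:
  Node 0: index 4 -> 5 (moved)
  Node 1: index 0 -> 0 (same)
  Node 2: index 1 -> 1 (same)
  Node 3: index 6 -> 6 (same)
  Node 4: index 2 -> 2 (same)
  Node 5: index 7 -> 7 (same)
  Node 6: index 3 -> 3 (same)
  Node 7: index 5 -> 4 (moved)
Nodes that changed position: 0 7

Answer: 0 7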